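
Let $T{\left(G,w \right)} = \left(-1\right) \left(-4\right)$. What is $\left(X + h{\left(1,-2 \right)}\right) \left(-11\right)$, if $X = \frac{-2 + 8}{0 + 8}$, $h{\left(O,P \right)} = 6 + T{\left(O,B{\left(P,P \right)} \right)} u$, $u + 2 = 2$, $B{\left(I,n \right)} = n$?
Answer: $- \frac{297}{4} \approx -74.25$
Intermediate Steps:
$T{\left(G,w \right)} = 4$
$u = 0$ ($u = -2 + 2 = 0$)
$h{\left(O,P \right)} = 6$ ($h{\left(O,P \right)} = 6 + 4 \cdot 0 = 6 + 0 = 6$)
$X = \frac{3}{4}$ ($X = \frac{6}{8} = 6 \cdot \frac{1}{8} = \frac{3}{4} \approx 0.75$)
$\left(X + h{\left(1,-2 \right)}\right) \left(-11\right) = \left(\frac{3}{4} + 6\right) \left(-11\right) = \frac{27}{4} \left(-11\right) = - \frac{297}{4}$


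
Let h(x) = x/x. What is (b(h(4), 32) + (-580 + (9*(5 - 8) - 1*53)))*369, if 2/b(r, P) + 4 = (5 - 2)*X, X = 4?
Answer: -973791/4 ≈ -2.4345e+5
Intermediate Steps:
h(x) = 1
b(r, P) = ¼ (b(r, P) = 2/(-4 + (5 - 2)*4) = 2/(-4 + 3*4) = 2/(-4 + 12) = 2/8 = 2*(⅛) = ¼)
(b(h(4), 32) + (-580 + (9*(5 - 8) - 1*53)))*369 = (¼ + (-580 + (9*(5 - 8) - 1*53)))*369 = (¼ + (-580 + (9*(-3) - 53)))*369 = (¼ + (-580 + (-27 - 53)))*369 = (¼ + (-580 - 80))*369 = (¼ - 660)*369 = -2639/4*369 = -973791/4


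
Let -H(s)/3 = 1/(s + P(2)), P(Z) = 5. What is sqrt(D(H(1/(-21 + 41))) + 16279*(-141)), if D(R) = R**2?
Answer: I*sqrt(23414749539)/101 ≈ 1515.0*I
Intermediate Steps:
H(s) = -3/(5 + s) (H(s) = -3/(s + 5) = -3/(5 + s))
sqrt(D(H(1/(-21 + 41))) + 16279*(-141)) = sqrt((-3/(5 + 1/(-21 + 41)))**2 + 16279*(-141)) = sqrt((-3/(5 + 1/20))**2 - 2295339) = sqrt((-3/101/20)**2 - 2295339) = sqrt((-3*20/101)**2 - 2295339) = sqrt((-60/101)**2 - 2295339) = sqrt(3600/10201 - 2295339) = sqrt(-23414749539/10201) = I*sqrt(23414749539)/101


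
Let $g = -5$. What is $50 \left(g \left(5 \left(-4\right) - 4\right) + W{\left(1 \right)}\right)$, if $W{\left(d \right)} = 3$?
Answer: $6150$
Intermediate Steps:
$50 \left(g \left(5 \left(-4\right) - 4\right) + W{\left(1 \right)}\right) = 50 \left(- 5 \left(5 \left(-4\right) - 4\right) + 3\right) = 50 \left(- 5 \left(-20 - 4\right) + 3\right) = 50 \left(\left(-5\right) \left(-24\right) + 3\right) = 50 \left(120 + 3\right) = 50 \cdot 123 = 6150$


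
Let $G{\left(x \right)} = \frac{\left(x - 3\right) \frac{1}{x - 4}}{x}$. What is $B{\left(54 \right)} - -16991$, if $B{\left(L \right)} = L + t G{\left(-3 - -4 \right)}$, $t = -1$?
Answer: $\frac{51133}{3} \approx 17044.0$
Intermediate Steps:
$G{\left(x \right)} = \frac{-3 + x}{x \left(-4 + x\right)}$ ($G{\left(x \right)} = \frac{\left(-3 + x\right) \frac{1}{-4 + x}}{x} = \frac{\frac{1}{-4 + x} \left(-3 + x\right)}{x} = \frac{-3 + x}{x \left(-4 + x\right)}$)
$B{\left(L \right)} = - \frac{2}{3} + L$ ($B{\left(L \right)} = L - \frac{-3 - -1}{\left(-3 - -4\right) \left(-4 - -1\right)} = L - \frac{-3 + \left(-3 + 4\right)}{\left(-3 + 4\right) \left(-4 + \left(-3 + 4\right)\right)} = L - \frac{-3 + 1}{1 \left(-4 + 1\right)} = L - 1 \frac{1}{-3} \left(-2\right) = L - 1 \left(- \frac{1}{3}\right) \left(-2\right) = L - \frac{2}{3} = - \frac{2}{3} + L$)
$B{\left(54 \right)} - -16991 = \left(- \frac{2}{3} + 54\right) - -16991 = \frac{160}{3} + 16991 = \frac{51133}{3}$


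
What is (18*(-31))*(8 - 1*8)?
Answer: 0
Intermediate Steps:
(18*(-31))*(8 - 1*8) = -558*(8 - 8) = -558*0 = 0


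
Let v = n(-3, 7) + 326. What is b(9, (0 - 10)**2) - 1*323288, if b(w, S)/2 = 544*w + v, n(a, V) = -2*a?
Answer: -312832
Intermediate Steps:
v = 332 (v = -2*(-3) + 326 = 6 + 326 = 332)
b(w, S) = 664 + 1088*w (b(w, S) = 2*(544*w + 332) = 2*(332 + 544*w) = 664 + 1088*w)
b(9, (0 - 10)**2) - 1*323288 = (664 + 1088*9) - 1*323288 = (664 + 9792) - 323288 = 10456 - 323288 = -312832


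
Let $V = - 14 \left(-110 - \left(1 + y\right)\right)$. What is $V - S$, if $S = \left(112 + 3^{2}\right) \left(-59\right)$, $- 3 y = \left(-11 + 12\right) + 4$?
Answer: $\frac{26009}{3} \approx 8669.7$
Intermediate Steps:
$y = - \frac{5}{3}$ ($y = - \frac{\left(-11 + 12\right) + 4}{3} = - \frac{1 + 4}{3} = \left(- \frac{1}{3}\right) 5 = - \frac{5}{3} \approx -1.6667$)
$S = -7139$ ($S = \left(112 + 9\right) \left(-59\right) = 121 \left(-59\right) = -7139$)
$V = \frac{4592}{3}$ ($V = - 14 \left(-110 - - \frac{2}{3}\right) = - 14 \left(-110 + \left(-1 + \frac{5}{3}\right)\right) = - 14 \left(-110 + \frac{2}{3}\right) = \left(-14\right) \left(- \frac{328}{3}\right) = \frac{4592}{3} \approx 1530.7$)
$V - S = \frac{4592}{3} - -7139 = \frac{4592}{3} + 7139 = \frac{26009}{3}$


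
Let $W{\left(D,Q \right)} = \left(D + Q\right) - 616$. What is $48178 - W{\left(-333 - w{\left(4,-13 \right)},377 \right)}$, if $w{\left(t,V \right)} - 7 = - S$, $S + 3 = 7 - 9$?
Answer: $48762$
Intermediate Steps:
$S = -5$ ($S = -3 + \left(7 - 9\right) = -3 - 2 = -5$)
$w{\left(t,V \right)} = 12$ ($w{\left(t,V \right)} = 7 - -5 = 7 + 5 = 12$)
$W{\left(D,Q \right)} = -616 + D + Q$
$48178 - W{\left(-333 - w{\left(4,-13 \right)},377 \right)} = 48178 - \left(-616 - 345 + 377\right) = 48178 - -584 = 48178 + 584 = 48762$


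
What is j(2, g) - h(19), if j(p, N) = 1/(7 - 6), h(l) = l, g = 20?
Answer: -18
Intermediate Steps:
j(p, N) = 1 (j(p, N) = 1/1 = 1)
j(2, g) - h(19) = 1 - 1*19 = 1 - 19 = -18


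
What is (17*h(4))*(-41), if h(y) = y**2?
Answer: -11152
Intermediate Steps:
(17*h(4))*(-41) = (17*4**2)*(-41) = (17*16)*(-41) = 272*(-41) = -11152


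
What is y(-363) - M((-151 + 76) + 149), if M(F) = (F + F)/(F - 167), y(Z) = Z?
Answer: -33611/93 ≈ -361.41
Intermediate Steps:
M(F) = 2*F/(-167 + F) (M(F) = (2*F)/(-167 + F) = 2*F/(-167 + F))
y(-363) - M((-151 + 76) + 149) = -363 - 2*((-151 + 76) + 149)/(-167 + ((-151 + 76) + 149)) = -363 - 2*(-75 + 149)/(-167 + (-75 + 149)) = -363 - 2*74/(-167 + 74) = -363 - 2*74/(-93) = -363 - 2*74*(-1)/93 = -363 - 1*(-148/93) = -363 + 148/93 = -33611/93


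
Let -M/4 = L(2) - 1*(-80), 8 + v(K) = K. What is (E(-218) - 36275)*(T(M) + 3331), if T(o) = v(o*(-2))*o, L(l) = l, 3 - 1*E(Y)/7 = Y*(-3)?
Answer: 8542585216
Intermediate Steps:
E(Y) = 21 + 21*Y (E(Y) = 21 - 7*Y*(-3) = 21 - (-21)*Y = 21 + 21*Y)
v(K) = -8 + K
M = -328 (M = -4*(2 - 1*(-80)) = -4*(2 + 80) = -4*82 = -328)
T(o) = o*(-8 - 2*o) (T(o) = (-8 + o*(-2))*o = (-8 - 2*o)*o = o*(-8 - 2*o))
(E(-218) - 36275)*(T(M) + 3331) = ((21 + 21*(-218)) - 36275)*(-2*(-328)*(4 - 328) + 3331) = ((21 - 4578) - 36275)*(-2*(-328)*(-324) + 3331) = (-4557 - 36275)*(-212544 + 3331) = -40832*(-209213) = 8542585216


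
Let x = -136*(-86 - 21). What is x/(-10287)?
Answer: -14552/10287 ≈ -1.4146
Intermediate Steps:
x = 14552 (x = -136*(-107) = 14552)
x/(-10287) = 14552/(-10287) = 14552*(-1/10287) = -14552/10287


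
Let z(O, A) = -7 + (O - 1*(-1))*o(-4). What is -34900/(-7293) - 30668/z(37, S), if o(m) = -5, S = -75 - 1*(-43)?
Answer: 230537024/1436721 ≈ 160.46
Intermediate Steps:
S = -32 (S = -75 + 43 = -32)
z(O, A) = -12 - 5*O (z(O, A) = -7 + (O - 1*(-1))*(-5) = -7 + (O + 1)*(-5) = -7 + (1 + O)*(-5) = -7 + (-5 - 5*O) = -12 - 5*O)
-34900/(-7293) - 30668/z(37, S) = -34900/(-7293) - 30668/(-12 - 5*37) = -34900*(-1/7293) - 30668/(-12 - 185) = 34900/7293 - 30668/(-197) = 34900/7293 - 30668*(-1/197) = 34900/7293 + 30668/197 = 230537024/1436721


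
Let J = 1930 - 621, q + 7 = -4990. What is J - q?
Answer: 6306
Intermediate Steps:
q = -4997 (q = -7 - 4990 = -4997)
J = 1309
J - q = 1309 - 1*(-4997) = 1309 + 4997 = 6306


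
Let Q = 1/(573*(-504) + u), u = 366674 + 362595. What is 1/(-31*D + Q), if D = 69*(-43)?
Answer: 440477/40513753030 ≈ 1.0872e-5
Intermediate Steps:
D = -2967
u = 729269
Q = 1/440477 (Q = 1/(573*(-504) + 729269) = 1/(-288792 + 729269) = 1/440477 ≈ 2.2703e-6)
1/(-31*D + Q) = 1/(-31*(-2967) + 1/440477) = 1/(91977 + 1/440477) = 1/(40513753030/440477) = 440477/40513753030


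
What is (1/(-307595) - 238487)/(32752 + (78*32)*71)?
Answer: -36678704383/32292553480 ≈ -1.1358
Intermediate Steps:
(1/(-307595) - 238487)/(32752 + (78*32)*71) = (-1/307595 - 238487)/(32752 + 2496*71) = -73357408766/(307595*(32752 + 177216)) = -73357408766/307595/209968 = -73357408766/307595*1/209968 = -36678704383/32292553480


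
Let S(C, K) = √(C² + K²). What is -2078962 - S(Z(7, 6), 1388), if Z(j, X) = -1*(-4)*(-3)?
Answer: -2078962 - 4*√120418 ≈ -2.0804e+6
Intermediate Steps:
Z(j, X) = -12 (Z(j, X) = 4*(-3) = -12)
-2078962 - S(Z(7, 6), 1388) = -2078962 - √((-12)² + 1388²) = -2078962 - √(144 + 1926544) = -2078962 - √1926688 = -2078962 - 4*√120418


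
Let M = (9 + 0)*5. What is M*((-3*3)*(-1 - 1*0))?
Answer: 405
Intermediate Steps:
M = 45 (M = 9*5 = 45)
M*((-3*3)*(-1 - 1*0)) = 45*((-3*3)*(-1 - 1*0)) = 45*(-9*(-1 + 0)) = 45*(-9*(-1)) = 45*9 = 405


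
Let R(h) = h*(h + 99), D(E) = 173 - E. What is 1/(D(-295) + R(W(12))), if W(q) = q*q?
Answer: 1/35460 ≈ 2.8201e-5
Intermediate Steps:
W(q) = q²
R(h) = h*(99 + h)
1/(D(-295) + R(W(12))) = 1/((173 - 1*(-295)) + 12²*(99 + 12²)) = 1/((173 + 295) + 144*(99 + 144)) = 1/(468 + 144*243) = 1/(468 + 34992) = 1/35460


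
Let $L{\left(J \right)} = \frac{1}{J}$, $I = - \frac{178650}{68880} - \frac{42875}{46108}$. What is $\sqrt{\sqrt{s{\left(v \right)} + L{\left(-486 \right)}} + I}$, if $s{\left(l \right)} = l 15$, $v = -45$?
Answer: $\frac{\sqrt{-49977958053454830 + 262668274704024 i \sqrt{1968306}}}{119096964} \approx 3.3686 + 3.8563 i$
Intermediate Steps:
$s{\left(l \right)} = 15 l$
$I = - \frac{93253535}{26465992}$ ($I = \left(-178650\right) \frac{1}{68880} - \frac{42875}{46108} = - \frac{5955}{2296} - \frac{42875}{46108} = - \frac{93253535}{26465992} \approx -3.5235$)
$\sqrt{\sqrt{s{\left(v \right)} + L{\left(-486 \right)}} + I} = \sqrt{\sqrt{15 \left(-45\right) + \frac{1}{-486}} - \frac{93253535}{26465992}} = \sqrt{\sqrt{-675 - \frac{1}{486}} - \frac{93253535}{26465992}} = \sqrt{\sqrt{- \frac{328051}{486}} - \frac{93253535}{26465992}} = \sqrt{\frac{i \sqrt{1968306}}{54} - \frac{93253535}{26465992}} = \sqrt{- \frac{93253535}{26465992} + \frac{i \sqrt{1968306}}{54}}$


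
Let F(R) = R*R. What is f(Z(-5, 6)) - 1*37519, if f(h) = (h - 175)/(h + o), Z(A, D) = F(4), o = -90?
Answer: -2776247/74 ≈ -37517.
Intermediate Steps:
F(R) = R**2
Z(A, D) = 16 (Z(A, D) = 4**2 = 16)
f(h) = (-175 + h)/(-90 + h) (f(h) = (h - 175)/(h - 90) = (-175 + h)/(-90 + h))
f(Z(-5, 6)) - 1*37519 = (-175 + 16)/(-90 + 16) - 1*37519 = -159/(-74) - 37519 = -1/74*(-159) - 37519 = 159/74 - 37519 = -2776247/74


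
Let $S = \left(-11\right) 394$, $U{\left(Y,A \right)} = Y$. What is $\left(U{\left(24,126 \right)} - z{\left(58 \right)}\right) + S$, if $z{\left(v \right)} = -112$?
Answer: $-4198$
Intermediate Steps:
$S = -4334$
$\left(U{\left(24,126 \right)} - z{\left(58 \right)}\right) + S = \left(24 - -112\right) - 4334 = \left(24 + 112\right) - 4334 = 136 - 4334 = -4198$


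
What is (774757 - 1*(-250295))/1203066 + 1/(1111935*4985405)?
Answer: 315684484755618287/370507320932910975 ≈ 0.85203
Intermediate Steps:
(774757 - 1*(-250295))/1203066 + 1/(1111935*4985405) = (774757 + 250295)*(1/1203066) + (1/1111935)*(1/4985405) = 1025052*(1/1203066) + 1/5543446308675 = 170842/200511 + 1/5543446308675 = 315684484755618287/370507320932910975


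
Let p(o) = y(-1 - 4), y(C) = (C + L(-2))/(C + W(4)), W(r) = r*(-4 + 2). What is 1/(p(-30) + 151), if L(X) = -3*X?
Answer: 13/1962 ≈ 0.0066259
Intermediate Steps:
W(r) = -2*r (W(r) = r*(-2) = -2*r)
y(C) = (6 + C)/(-8 + C) (y(C) = (C - 3*(-2))/(C - 2*4) = (C + 6)/(C - 8) = (6 + C)/(-8 + C))
p(o) = -1/13 (p(o) = (6 + (-1 - 4))/(-8 + (-1 - 4)) = (6 - 5)/(-8 - 5) = 1/(-13) = -1/13*1 = -1/13)
1/(p(-30) + 151) = 1/(-1/13 + 151) = 1/(1962/13) = 13/1962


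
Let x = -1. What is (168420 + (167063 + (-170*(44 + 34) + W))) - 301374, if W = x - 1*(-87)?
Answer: 20935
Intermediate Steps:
W = 86 (W = -1 - 1*(-87) = -1 + 87 = 86)
(168420 + (167063 + (-170*(44 + 34) + W))) - 301374 = (168420 + (167063 + (-170*(44 + 34) + 86))) - 301374 = (168420 + (167063 + (-170*78 + 86))) - 301374 = (168420 + (167063 + (-13260 + 86))) - 301374 = (168420 + (167063 - 13174)) - 301374 = (168420 + 153889) - 301374 = 322309 - 301374 = 20935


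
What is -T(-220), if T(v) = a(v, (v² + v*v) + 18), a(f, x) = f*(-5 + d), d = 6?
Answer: 220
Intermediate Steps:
a(f, x) = f (a(f, x) = f*(-5 + 6) = f*1 = f)
T(v) = v
-T(-220) = -1*(-220) = 220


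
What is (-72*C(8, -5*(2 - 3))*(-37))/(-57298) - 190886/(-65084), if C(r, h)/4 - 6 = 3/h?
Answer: 7950067927/4661478790 ≈ 1.7055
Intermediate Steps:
C(r, h) = 24 + 12/h (C(r, h) = 24 + 4*(3/h) = 24 + 12/h)
(-72*C(8, -5*(2 - 3))*(-37))/(-57298) - 190886/(-65084) = (-72*(24 + 12/((-5*(2 - 3))))*(-37))/(-57298) - 190886/(-65084) = (-72*(24 + 12/((-5*(-1))))*(-37))*(-1/57298) - 190886*(-1/65084) = (-72*(24 + 12/5)*(-37))*(-1/57298) + 95443/32542 = (-72*132/5*(-37))*(-1/57298) + 95443/32542 = -9504/5*(-37)*(-1/57298) + 95443/32542 = (351648/5)*(-1/57298) + 95443/32542 = -175824/143245 + 95443/32542 = 7950067927/4661478790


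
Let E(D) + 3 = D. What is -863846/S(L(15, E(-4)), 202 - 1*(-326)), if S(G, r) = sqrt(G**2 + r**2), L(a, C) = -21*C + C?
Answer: -431923*sqrt(18649)/37298 ≈ -1581.4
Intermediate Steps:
E(D) = -3 + D
L(a, C) = -20*C
-863846/S(L(15, E(-4)), 202 - 1*(-326)) = -863846/sqrt((-20*(-3 - 4))**2 + (202 - 1*(-326))**2) = -863846/sqrt((-20*(-7))**2 + (202 + 326)**2) = -863846/sqrt(140**2 + 528**2) = -863846/sqrt(19600 + 278784) = -863846*sqrt(18649)/74596 = -431923*sqrt(18649)/37298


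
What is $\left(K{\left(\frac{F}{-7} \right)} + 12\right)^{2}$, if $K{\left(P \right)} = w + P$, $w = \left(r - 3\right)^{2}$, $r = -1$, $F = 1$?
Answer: $\frac{38025}{49} \approx 776.02$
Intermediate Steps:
$w = 16$ ($w = \left(-1 - 3\right)^{2} = \left(-4\right)^{2} = 16$)
$K{\left(P \right)} = 16 + P$
$\left(K{\left(\frac{F}{-7} \right)} + 12\right)^{2} = \left(\left(16 + 1 \frac{1}{-7}\right) + 12\right)^{2} = \left(\left(16 + 1 \left(- \frac{1}{7}\right)\right) + 12\right)^{2} = \left(\left(16 - \frac{1}{7}\right) + 12\right)^{2} = \left(\frac{111}{7} + 12\right)^{2} = \left(\frac{195}{7}\right)^{2} = \frac{38025}{49}$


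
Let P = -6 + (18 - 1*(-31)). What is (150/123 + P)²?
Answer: 3286969/1681 ≈ 1955.4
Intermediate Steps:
P = 43 (P = -6 + (18 + 31) = -6 + 49 = 43)
(150/123 + P)² = (150/123 + 43)² = (150*(1/123) + 43)² = (50/41 + 43)² = (1813/41)² = 3286969/1681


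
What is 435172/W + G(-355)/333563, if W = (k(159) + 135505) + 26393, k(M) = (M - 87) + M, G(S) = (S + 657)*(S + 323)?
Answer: 143590463180/54080235627 ≈ 2.6551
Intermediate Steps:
G(S) = (323 + S)*(657 + S) (G(S) = (657 + S)*(323 + S) = (323 + S)*(657 + S))
k(M) = -87 + 2*M (k(M) = (-87 + M) + M = -87 + 2*M)
W = 162129 (W = ((-87 + 2*159) + 135505) + 26393 = ((-87 + 318) + 135505) + 26393 = (231 + 135505) + 26393 = 135736 + 26393 = 162129)
435172/W + G(-355)/333563 = 435172/162129 + (212211 + (-355)**2 + 980*(-355))/333563 = 435172*(1/162129) + (212211 + 126025 - 347900)*(1/333563) = 435172/162129 - 9664*1/333563 = 435172/162129 - 9664/333563 = 143590463180/54080235627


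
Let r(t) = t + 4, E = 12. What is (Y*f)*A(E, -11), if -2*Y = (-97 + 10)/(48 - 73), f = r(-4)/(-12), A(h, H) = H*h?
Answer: 0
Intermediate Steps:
r(t) = 4 + t
f = 0 (f = (4 - 4)/(-12) = 0*(-1/12) = 0)
Y = -87/50 (Y = -(-97 + 10)/(2*(48 - 73)) = -(-87)/(2*(-25)) = -(-87)*(-1)/(2*25) = -½*87/25 = -87/50 ≈ -1.7400)
(Y*f)*A(E, -11) = (-87/50*0)*(-11*12) = 0*(-132) = 0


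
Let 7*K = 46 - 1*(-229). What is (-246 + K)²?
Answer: 2093809/49 ≈ 42731.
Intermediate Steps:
K = 275/7 (K = (46 - 1*(-229))/7 = (46 + 229)/7 = (⅐)*275 = 275/7 ≈ 39.286)
(-246 + K)² = (-246 + 275/7)² = (-1447/7)² = 2093809/49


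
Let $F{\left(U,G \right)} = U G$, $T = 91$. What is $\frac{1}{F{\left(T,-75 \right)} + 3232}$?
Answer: $- \frac{1}{3593} \approx -0.00027832$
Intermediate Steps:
$F{\left(U,G \right)} = G U$
$\frac{1}{F{\left(T,-75 \right)} + 3232} = \frac{1}{\left(-75\right) 91 + 3232} = \frac{1}{-6825 + 3232} = \frac{1}{-3593} = - \frac{1}{3593}$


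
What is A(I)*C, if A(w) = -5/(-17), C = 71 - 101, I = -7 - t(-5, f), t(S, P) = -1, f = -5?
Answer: -150/17 ≈ -8.8235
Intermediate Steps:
I = -6 (I = -7 - 1*(-1) = -7 + 1 = -6)
C = -30
A(w) = 5/17 (A(w) = -5*(-1/17) = 5/17)
A(I)*C = (5/17)*(-30) = -150/17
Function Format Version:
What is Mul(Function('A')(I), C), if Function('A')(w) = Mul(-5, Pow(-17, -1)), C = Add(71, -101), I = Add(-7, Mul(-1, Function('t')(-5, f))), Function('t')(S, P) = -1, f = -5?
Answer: Rational(-150, 17) ≈ -8.8235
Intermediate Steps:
I = -6 (I = Add(-7, Mul(-1, -1)) = Add(-7, 1) = -6)
C = -30
Function('A')(w) = Rational(5, 17) (Function('A')(w) = Mul(-5, Rational(-1, 17)) = Rational(5, 17))
Mul(Function('A')(I), C) = Mul(Rational(5, 17), -30) = Rational(-150, 17)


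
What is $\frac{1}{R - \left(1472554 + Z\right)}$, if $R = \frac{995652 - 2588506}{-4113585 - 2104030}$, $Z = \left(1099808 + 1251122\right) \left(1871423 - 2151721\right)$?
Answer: $\frac{6217615}{4097156500108075244} \approx 1.5175 \cdot 10^{-12}$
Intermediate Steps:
$Z = -658960977140$ ($Z = 2350930 \left(-280298\right) = -658960977140$)
$R = \frac{1592854}{6217615}$ ($R = - \frac{1592854}{-6217615} = \left(-1592854\right) \left(- \frac{1}{6217615}\right) = \frac{1592854}{6217615} \approx 0.25618$)
$\frac{1}{R - \left(1472554 + Z\right)} = \frac{1}{\frac{1592854}{6217615} - -658959504586} = \frac{1}{\frac{1592854}{6217615} + \left(-1472554 + 658960977140\right)} = \frac{1}{\frac{1592854}{6217615} + 658959504586} = \frac{1}{\frac{4097156500108075244}{6217615}} = \frac{6217615}{4097156500108075244}$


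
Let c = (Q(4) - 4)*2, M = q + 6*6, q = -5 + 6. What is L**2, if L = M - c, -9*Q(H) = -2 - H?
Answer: 17161/9 ≈ 1906.8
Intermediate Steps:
q = 1
Q(H) = 2/9 + H/9 (Q(H) = -(-2 - H)/9 = 2/9 + H/9)
M = 37 (M = 1 + 6*6 = 1 + 36 = 37)
c = -20/3 (c = ((2/9 + (1/9)*4) - 4)*2 = ((2/9 + 4/9) - 4)*2 = (2/3 - 4)*2 = -10/3*2 = -20/3 ≈ -6.6667)
L = 131/3 (L = 37 - 1*(-20/3) = 37 + 20/3 = 131/3 ≈ 43.667)
L**2 = (131/3)**2 = 17161/9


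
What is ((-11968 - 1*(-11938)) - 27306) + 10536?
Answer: -16800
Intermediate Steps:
((-11968 - 1*(-11938)) - 27306) + 10536 = ((-11968 + 11938) - 27306) + 10536 = (-30 - 27306) + 10536 = -27336 + 10536 = -16800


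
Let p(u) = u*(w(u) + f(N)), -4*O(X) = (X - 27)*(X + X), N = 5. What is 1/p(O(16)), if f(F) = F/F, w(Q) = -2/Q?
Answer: 1/86 ≈ 0.011628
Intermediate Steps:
f(F) = 1
O(X) = -X*(-27 + X)/2 (O(X) = -(X - 27)*(X + X)/4 = -(-27 + X)*2*X/4 = -X*(-27 + X)/2)
p(u) = u*(1 - 2/u) (p(u) = u*(-2/u + 1) = u*(1 - 2/u))
1/p(O(16)) = 1/(-2 + (½)*16*(27 - 1*16)) = 1/(-2 + (½)*16*(27 - 16)) = 1/(-2 + (½)*16*11) = 1/(-2 + 88) = 1/86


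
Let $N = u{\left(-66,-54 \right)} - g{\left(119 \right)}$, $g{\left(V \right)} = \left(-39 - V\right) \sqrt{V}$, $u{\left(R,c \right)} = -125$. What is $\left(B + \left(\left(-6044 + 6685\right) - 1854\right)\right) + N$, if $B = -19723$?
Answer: $-21061 + 158 \sqrt{119} \approx -19337.0$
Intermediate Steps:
$g{\left(V \right)} = \sqrt{V} \left(-39 - V\right)$
$N = -125 + 158 \sqrt{119}$ ($N = -125 - \sqrt{119} \left(-39 - 119\right) = -125 - \sqrt{119} \left(-158\right) = -125 - - 158 \sqrt{119} = -125 + 158 \sqrt{119} \approx 1598.6$)
$\left(B + \left(\left(-6044 + 6685\right) - 1854\right)\right) + N = \left(-19723 + \left(\left(-6044 + 6685\right) - 1854\right)\right) - \left(125 - 158 \sqrt{119}\right) = \left(-19723 + \left(641 - 1854\right)\right) - \left(125 - 158 \sqrt{119}\right) = \left(-19723 - 1213\right) - \left(125 - 158 \sqrt{119}\right) = -20936 - \left(125 - 158 \sqrt{119}\right) = -21061 + 158 \sqrt{119}$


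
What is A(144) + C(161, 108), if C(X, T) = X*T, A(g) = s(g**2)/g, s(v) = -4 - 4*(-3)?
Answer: 312985/18 ≈ 17388.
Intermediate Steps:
s(v) = 8 (s(v) = -4 + 12 = 8)
A(g) = 8/g
C(X, T) = T*X
A(144) + C(161, 108) = 8/144 + 108*161 = 8*(1/144) + 17388 = 1/18 + 17388 = 312985/18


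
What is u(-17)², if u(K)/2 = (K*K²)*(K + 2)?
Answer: 21723812100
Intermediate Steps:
u(K) = 2*K³*(2 + K) (u(K) = 2*((K*K²)*(K + 2)) = 2*(K³*(2 + K)) = 2*K³*(2 + K))
u(-17)² = (2*(-17)³*(2 - 17))² = (2*(-4913)*(-15))² = 147390² = 21723812100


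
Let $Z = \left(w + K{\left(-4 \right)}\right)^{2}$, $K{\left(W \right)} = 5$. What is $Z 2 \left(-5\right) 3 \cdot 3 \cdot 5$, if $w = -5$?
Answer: $0$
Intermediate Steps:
$Z = 0$ ($Z = \left(-5 + 5\right)^{2} = 0^{2} = 0$)
$Z 2 \left(-5\right) 3 \cdot 3 \cdot 5 = 0 \cdot 2 \left(-5\right) 3 \cdot 3 \cdot 5 = 0 \left(- 10 \cdot 9 \cdot 5\right) = 0 \left(\left(-10\right) 45\right) = 0 \left(-450\right) = 0$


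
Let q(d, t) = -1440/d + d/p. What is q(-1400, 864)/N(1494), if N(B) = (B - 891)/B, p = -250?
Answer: 38512/2345 ≈ 16.423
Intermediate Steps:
N(B) = (-891 + B)/B
q(d, t) = -1440/d - d/250 (q(d, t) = -1440/d + d/(-250) = -1440/d + d*(-1/250) = -1440/d - d/250)
q(-1400, 864)/N(1494) = (-1440/(-1400) - 1/250*(-1400))/(((-891 + 1494)/1494)) = (-1440*(-1/1400) + 28/5)/(((1/1494)*603)) = (36/35 + 28/5)/(67/166) = (232/35)*(166/67) = 38512/2345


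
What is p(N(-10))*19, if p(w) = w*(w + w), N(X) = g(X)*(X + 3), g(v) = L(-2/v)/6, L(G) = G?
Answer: 931/450 ≈ 2.0689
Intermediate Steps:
g(v) = -1/(3*v) (g(v) = -2/v/6 = -2/v*(⅙) = -1/(3*v))
N(X) = -(3 + X)/(3*X) (N(X) = (-1/(3*X))*(X + 3) = (-1/(3*X))*(3 + X) = -(3 + X)/(3*X))
p(w) = 2*w² (p(w) = w*(2*w) = 2*w²)
p(N(-10))*19 = (2*((⅓)*(-3 - 1*(-10))/(-10))²)*19 = (2*((⅓)*(-⅒)*(-3 + 10))²)*19 = (2*((⅓)*(-⅒)*7)²)*19 = (2*(-7/30)²)*19 = (2*(49/900))*19 = (49/450)*19 = 931/450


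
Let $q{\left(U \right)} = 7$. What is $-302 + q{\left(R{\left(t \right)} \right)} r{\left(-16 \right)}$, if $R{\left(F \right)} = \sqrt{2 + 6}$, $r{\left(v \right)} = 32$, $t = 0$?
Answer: $-78$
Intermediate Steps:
$R{\left(F \right)} = 2 \sqrt{2}$ ($R{\left(F \right)} = \sqrt{8} = 2 \sqrt{2}$)
$-302 + q{\left(R{\left(t \right)} \right)} r{\left(-16 \right)} = -302 + 7 \cdot 32 = -302 + 224 = -78$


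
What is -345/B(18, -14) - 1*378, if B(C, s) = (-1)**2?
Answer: -723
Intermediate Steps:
B(C, s) = 1
-345/B(18, -14) - 1*378 = -345/1 - 1*378 = -345*1 - 378 = -345 - 378 = -723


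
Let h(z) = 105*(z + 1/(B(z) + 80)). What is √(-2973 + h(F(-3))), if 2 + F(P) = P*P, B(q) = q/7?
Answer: I*√181173/9 ≈ 47.294*I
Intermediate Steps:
B(q) = q/7 (B(q) = q*(⅐) = q/7)
F(P) = -2 + P² (F(P) = -2 + P*P = -2 + P²)
h(z) = 105*z + 105/(80 + z/7) (h(z) = 105*(z + 1/(z/7 + 80)) = 105*(z + 1/(80 + z/7)) = 105*z + 105/(80 + z/7))
√(-2973 + h(F(-3))) = √(-2973 + 105*(7 + (-2 + (-3)²)² + 560*(-2 + (-3)²))/(560 + (-2 + (-3)²))) = √(-2973 + 105*(7 + (-2 + 9)² + 560*(-2 + 9))/(560 + (-2 + 9))) = √(-2973 + 105*(7 + 7² + 560*7)/(560 + 7)) = √(-2973 + 105*(7 + 49 + 3920)/567) = √(-2973 + 105*(1/567)*3976) = √(-2973 + 19880/27) = √(-60391/27) = I*√181173/9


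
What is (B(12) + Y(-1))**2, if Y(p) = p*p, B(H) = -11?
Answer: 100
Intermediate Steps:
Y(p) = p**2
(B(12) + Y(-1))**2 = (-11 + (-1)**2)**2 = (-11 + 1)**2 = (-10)**2 = 100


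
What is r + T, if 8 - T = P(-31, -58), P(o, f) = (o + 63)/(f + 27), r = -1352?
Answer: -41632/31 ≈ -1343.0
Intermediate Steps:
P(o, f) = (63 + o)/(27 + f)
T = 280/31 (T = 8 - (63 - 31)/(27 - 58) = 8 - 32/(-31) = 8 - (-1)*32/31 = 8 - 1*(-32/31) = 8 + 32/31 = 280/31 ≈ 9.0323)
r + T = -1352 + 280/31 = -41632/31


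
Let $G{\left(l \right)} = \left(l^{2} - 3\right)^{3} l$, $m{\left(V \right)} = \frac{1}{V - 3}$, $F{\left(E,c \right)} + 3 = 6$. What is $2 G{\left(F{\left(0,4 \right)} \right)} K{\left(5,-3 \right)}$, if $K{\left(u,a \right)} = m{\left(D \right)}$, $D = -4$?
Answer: $- \frac{1296}{7} \approx -185.14$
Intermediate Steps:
$F{\left(E,c \right)} = 3$ ($F{\left(E,c \right)} = -3 + 6 = 3$)
$m{\left(V \right)} = \frac{1}{-3 + V}$
$K{\left(u,a \right)} = - \frac{1}{7}$ ($K{\left(u,a \right)} = \frac{1}{-3 - 4} = \frac{1}{-7} = - \frac{1}{7}$)
$G{\left(l \right)} = l \left(-3 + l^{2}\right)^{3}$ ($G{\left(l \right)} = \left(l^{2} - 3\right)^{3} l = \left(-3 + l^{2}\right)^{3} l = l \left(-3 + l^{2}\right)^{3}$)
$2 G{\left(F{\left(0,4 \right)} \right)} K{\left(5,-3 \right)} = 2 \cdot 3 \left(-3 + 3^{2}\right)^{3} \left(- \frac{1}{7}\right) = 2 \cdot 3 \left(-3 + 9\right)^{3} \left(- \frac{1}{7}\right) = 2 \cdot 3 \cdot 6^{3} \left(- \frac{1}{7}\right) = 2 \cdot 3 \cdot 216 \left(- \frac{1}{7}\right) = 2 \cdot 648 \left(- \frac{1}{7}\right) = 1296 \left(- \frac{1}{7}\right) = - \frac{1296}{7}$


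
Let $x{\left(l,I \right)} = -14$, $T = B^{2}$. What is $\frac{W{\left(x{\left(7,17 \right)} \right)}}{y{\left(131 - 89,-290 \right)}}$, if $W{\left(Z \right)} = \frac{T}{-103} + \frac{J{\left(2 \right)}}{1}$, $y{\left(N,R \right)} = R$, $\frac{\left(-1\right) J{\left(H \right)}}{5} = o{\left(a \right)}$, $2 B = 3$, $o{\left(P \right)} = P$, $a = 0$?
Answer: $\frac{9}{119480} \approx 7.5326 \cdot 10^{-5}$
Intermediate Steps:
$B = \frac{3}{2}$ ($B = \frac{1}{2} \cdot 3 = \frac{3}{2} \approx 1.5$)
$T = \frac{9}{4}$ ($T = \left(\frac{3}{2}\right)^{2} = \frac{9}{4} \approx 2.25$)
$J{\left(H \right)} = 0$ ($J{\left(H \right)} = \left(-5\right) 0 = 0$)
$W{\left(Z \right)} = - \frac{9}{412}$ ($W{\left(Z \right)} = \frac{9}{4 \left(-103\right)} + \frac{0}{1} = \frac{9}{4} \left(- \frac{1}{103}\right) + 0 \cdot 1 = - \frac{9}{412} + 0 = - \frac{9}{412}$)
$\frac{W{\left(x{\left(7,17 \right)} \right)}}{y{\left(131 - 89,-290 \right)}} = - \frac{9}{412 \left(-290\right)} = \left(- \frac{9}{412}\right) \left(- \frac{1}{290}\right) = \frac{9}{119480}$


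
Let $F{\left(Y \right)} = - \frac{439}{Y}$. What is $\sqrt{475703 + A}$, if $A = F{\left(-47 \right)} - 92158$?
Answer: $\frac{3 \sqrt{94141282}}{47} \approx 619.32$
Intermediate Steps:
$A = - \frac{4330987}{47}$ ($A = - \frac{439}{-47} - 92158 = \left(-439\right) \left(- \frac{1}{47}\right) - 92158 = \frac{439}{47} - 92158 = - \frac{4330987}{47} \approx -92149.0$)
$\sqrt{475703 + A} = \sqrt{475703 - \frac{4330987}{47}} = \sqrt{\frac{18027054}{47}} = \frac{3 \sqrt{94141282}}{47}$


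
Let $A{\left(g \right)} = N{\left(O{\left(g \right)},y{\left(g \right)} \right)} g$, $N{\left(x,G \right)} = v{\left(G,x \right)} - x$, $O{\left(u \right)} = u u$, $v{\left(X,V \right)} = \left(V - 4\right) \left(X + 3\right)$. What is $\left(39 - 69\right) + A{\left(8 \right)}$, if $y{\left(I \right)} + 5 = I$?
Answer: $2338$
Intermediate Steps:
$y{\left(I \right)} = -5 + I$
$v{\left(X,V \right)} = \left(-4 + V\right) \left(3 + X\right)$
$O{\left(u \right)} = u^{2}$
$N{\left(x,G \right)} = -12 - 4 G + 2 x + G x$ ($N{\left(x,G \right)} = \left(-12 - 4 G + 3 x + x G\right) - x = \left(-12 - 4 G + 3 x + G x\right) - x = -12 - 4 G + 2 x + G x$)
$A{\left(g \right)} = g \left(8 - 4 g + 2 g^{2} + g^{2} \left(-5 + g\right)\right)$ ($A{\left(g \right)} = \left(-12 - 4 \left(-5 + g\right) + 2 g^{2} + \left(-5 + g\right) g^{2}\right) g = \left(-12 - \left(-20 + 4 g\right) + 2 g^{2} + g^{2} \left(-5 + g\right)\right) g = \left(8 - 4 g + 2 g^{2} + g^{2} \left(-5 + g\right)\right) g = g \left(8 - 4 g + 2 g^{2} + g^{2} \left(-5 + g\right)\right)$)
$\left(39 - 69\right) + A{\left(8 \right)} = \left(39 - 69\right) + 8 \left(8 + 8^{3} - 32 - 3 \cdot 8^{2}\right) = -30 + 8 \left(8 + 512 - 32 - 192\right) = -30 + 8 \cdot 296 = -30 + 2368 = 2338$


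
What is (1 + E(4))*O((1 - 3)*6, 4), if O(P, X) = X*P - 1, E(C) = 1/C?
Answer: -245/4 ≈ -61.250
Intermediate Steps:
O(P, X) = -1 + P*X (O(P, X) = P*X - 1 = -1 + P*X)
(1 + E(4))*O((1 - 3)*6, 4) = (1 + 1/4)*(-1 + ((1 - 3)*6)*4) = (1 + ¼)*(-1 - 2*6*4) = 5*(-1 - 12*4)/4 = 5*(-1 - 48)/4 = (5/4)*(-49) = -245/4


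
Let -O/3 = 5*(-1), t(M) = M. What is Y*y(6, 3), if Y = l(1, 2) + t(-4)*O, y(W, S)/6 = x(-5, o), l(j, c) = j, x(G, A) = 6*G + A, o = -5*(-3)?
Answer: 5310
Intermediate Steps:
o = 15
O = 15 (O = -15*(-1) = -3*(-5) = 15)
x(G, A) = A + 6*G
y(W, S) = -90 (y(W, S) = 6*(15 + 6*(-5)) = 6*(15 - 30) = 6*(-15) = -90)
Y = -59 (Y = 1 - 4*15 = 1 - 60 = -59)
Y*y(6, 3) = -59*(-90) = 5310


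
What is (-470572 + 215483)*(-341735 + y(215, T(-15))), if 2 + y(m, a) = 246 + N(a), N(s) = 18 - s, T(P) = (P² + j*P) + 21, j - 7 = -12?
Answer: 87187889666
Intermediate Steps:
j = -5 (j = 7 - 12 = -5)
T(P) = 21 + P² - 5*P (T(P) = (P² - 5*P) + 21 = 21 + P² - 5*P)
y(m, a) = 262 - a (y(m, a) = -2 + (246 + (18 - a)) = -2 + (264 - a) = 262 - a)
(-470572 + 215483)*(-341735 + y(215, T(-15))) = (-470572 + 215483)*(-341735 + (262 - (21 + (-15)² - 5*(-15)))) = -255089*(-341735 + (262 - (21 + 225 + 75))) = -255089*(-341735 + (262 - 1*321)) = -255089*(-341735 + (262 - 321)) = -255089*(-341735 - 59) = -255089*(-341794) = 87187889666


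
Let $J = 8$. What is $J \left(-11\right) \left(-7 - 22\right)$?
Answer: $2552$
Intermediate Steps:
$J \left(-11\right) \left(-7 - 22\right) = 8 \left(-11\right) \left(-7 - 22\right) = - 88 \left(-7 - 22\right) = \left(-88\right) \left(-29\right) = 2552$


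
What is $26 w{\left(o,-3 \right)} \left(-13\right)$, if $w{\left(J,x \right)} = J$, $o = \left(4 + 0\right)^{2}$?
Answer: $-5408$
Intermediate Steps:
$o = 16$ ($o = 4^{2} = 16$)
$26 w{\left(o,-3 \right)} \left(-13\right) = 26 \cdot 16 \left(-13\right) = 416 \left(-13\right) = -5408$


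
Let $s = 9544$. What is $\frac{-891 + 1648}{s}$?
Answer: $\frac{757}{9544} \approx 0.079317$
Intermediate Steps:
$\frac{-891 + 1648}{s} = \frac{-891 + 1648}{9544} = 757 \cdot \frac{1}{9544} = \frac{757}{9544}$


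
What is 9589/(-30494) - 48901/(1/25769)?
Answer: -38426400234875/30494 ≈ -1.2601e+9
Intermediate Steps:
9589/(-30494) - 48901/(1/25769) = 9589*(-1/30494) - 48901/1/25769 = -9589/30494 - 48901*25769 = -9589/30494 - 1260129869 = -38426400234875/30494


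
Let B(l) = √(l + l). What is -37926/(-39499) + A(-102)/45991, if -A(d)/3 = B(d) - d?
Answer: 1732167972/1816598509 - 6*I*√51/45991 ≈ 0.95352 - 0.00093167*I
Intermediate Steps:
B(l) = √2*√l (B(l) = √(2*l) = √2*√l)
A(d) = 3*d - 3*√2*√d (A(d) = -3*(√2*√d - d) = -3*(-d + √2*√d) = 3*d - 3*√2*√d)
-37926/(-39499) + A(-102)/45991 = -37926/(-39499) + (3*(-102) - 3*√2*√(-102))/45991 = -37926*(-1/39499) + (-306 - 3*√2*I*√102)*(1/45991) = 37926/39499 + (-306 - 6*I*√51)*(1/45991) = 37926/39499 + (-306/45991 - 6*I*√51/45991) = 1732167972/1816598509 - 6*I*√51/45991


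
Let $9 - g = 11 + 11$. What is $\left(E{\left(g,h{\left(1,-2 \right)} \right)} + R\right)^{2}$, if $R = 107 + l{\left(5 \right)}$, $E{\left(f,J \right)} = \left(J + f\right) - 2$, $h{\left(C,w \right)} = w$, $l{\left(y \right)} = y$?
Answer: $9025$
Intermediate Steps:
$g = -13$ ($g = 9 - \left(11 + 11\right) = 9 - 22 = -13$)
$E{\left(f,J \right)} = -2 + J + f$
$R = 112$ ($R = 107 + 5 = 112$)
$\left(E{\left(g,h{\left(1,-2 \right)} \right)} + R\right)^{2} = \left(\left(-2 - 2 - 13\right) + 112\right)^{2} = \left(-17 + 112\right)^{2} = 95^{2} = 9025$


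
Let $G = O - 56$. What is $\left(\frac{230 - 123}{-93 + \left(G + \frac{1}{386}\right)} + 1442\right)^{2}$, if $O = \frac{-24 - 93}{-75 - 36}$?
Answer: $\frac{9273928588093753600}{4464460507329} \approx 2.0773 \cdot 10^{6}$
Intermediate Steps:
$O = \frac{39}{37}$ ($O = - \frac{117}{-111} = \left(-117\right) \left(- \frac{1}{111}\right) = \frac{39}{37} \approx 1.0541$)
$G = - \frac{2033}{37}$ ($G = \frac{39}{37} - 56 = - \frac{2033}{37} \approx -54.946$)
$\left(\frac{230 - 123}{-93 + \left(G + \frac{1}{386}\right)} + 1442\right)^{2} = \left(\frac{230 - 123}{-93 - \left(\frac{2033}{37} - \frac{1}{386}\right)} + 1442\right)^{2} = \left(\frac{107}{-93 + \left(- \frac{2033}{37} + \frac{1}{386}\right)} + 1442\right)^{2} = \left(\frac{107}{-93 - \frac{784701}{14282}} + 1442\right)^{2} = \left(\frac{107}{- \frac{2112927}{14282}} + 1442\right)^{2} = \left(107 \left(- \frac{14282}{2112927}\right) + 1442\right)^{2} = \left(- \frac{1528174}{2112927} + 1442\right)^{2} = \left(\frac{3045312560}{2112927}\right)^{2} = \frac{9273928588093753600}{4464460507329}$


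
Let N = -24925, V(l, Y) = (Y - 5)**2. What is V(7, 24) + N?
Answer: -24564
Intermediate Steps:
V(l, Y) = (-5 + Y)**2
V(7, 24) + N = (-5 + 24)**2 - 24925 = 19**2 - 24925 = 361 - 24925 = -24564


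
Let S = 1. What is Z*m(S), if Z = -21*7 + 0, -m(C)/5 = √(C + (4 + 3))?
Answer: 1470*√2 ≈ 2078.9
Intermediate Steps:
m(C) = -5*√(7 + C) (m(C) = -5*√(C + (4 + 3)) = -5*√(C + 7) = -5*√(7 + C))
Z = -147 (Z = -147 + 0 = -147)
Z*m(S) = -(-735)*√(7 + 1) = -(-735)*√8 = -(-735)*2*√2 = -(-1470)*√2 = 1470*√2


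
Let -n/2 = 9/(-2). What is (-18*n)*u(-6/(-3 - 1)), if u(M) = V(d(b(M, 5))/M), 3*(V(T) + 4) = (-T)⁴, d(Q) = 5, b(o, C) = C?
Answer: -18056/3 ≈ -6018.7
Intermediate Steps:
V(T) = -4 + T⁴/3 (V(T) = -4 + (-T)⁴/3 = -4 + T⁴/3)
u(M) = -4 + 625/(3*M⁴) (u(M) = -4 + (5/M)⁴/3 = -4 + (625/M⁴)/3 = -4 + 625/(3*M⁴))
n = 9 (n = -18/(-2) = -18*(-1)/2 = -2*(-9/2) = 9)
(-18*n)*u(-6/(-3 - 1)) = (-18*9)*(-4 + 625/(3*(-6/(-3 - 1))⁴)) = -162*(-4 + 625/(3*(-6/(-4))⁴)) = -162*(-4 + 625/(3*(-6*(-¼))⁴)) = -162*(-4 + 625/(3*(3/2)⁴)) = -162*(-4 + (625/3)*(16/81)) = -162*(-4 + 10000/243) = -162*9028/243 = -18056/3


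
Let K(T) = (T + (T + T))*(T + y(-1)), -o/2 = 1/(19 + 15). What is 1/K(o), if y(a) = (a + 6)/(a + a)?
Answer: 578/261 ≈ 2.2146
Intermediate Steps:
y(a) = (6 + a)/(2*a) (y(a) = (6 + a)/((2*a)) = (6 + a)*(1/(2*a)) = (6 + a)/(2*a))
o = -1/17 (o = -2/(19 + 15) = -2/34 = -2*1/34 = -1/17 ≈ -0.058824)
K(T) = 3*T*(-5/2 + T) (K(T) = (T + (T + T))*(T + (½)*(6 - 1)/(-1)) = (T + 2*T)*(T + (½)*(-1)*5) = (3*T)*(T - 5/2) = (3*T)*(-5/2 + T) = 3*T*(-5/2 + T))
1/K(o) = 1/((3/2)*(-1/17)*(-5 + 2*(-1/17))) = 1/((3/2)*(-1/17)*(-5 - 2/17)) = 1/((3/2)*(-1/17)*(-87/17)) = 1/(261/578) = 578/261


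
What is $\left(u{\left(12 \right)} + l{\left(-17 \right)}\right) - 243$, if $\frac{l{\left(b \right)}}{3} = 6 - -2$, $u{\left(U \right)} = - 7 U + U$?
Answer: $-291$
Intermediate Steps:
$u{\left(U \right)} = - 6 U$
$l{\left(b \right)} = 24$ ($l{\left(b \right)} = 3 \left(6 - -2\right) = 3 \left(6 + 2\right) = 3 \cdot 8 = 24$)
$\left(u{\left(12 \right)} + l{\left(-17 \right)}\right) - 243 = \left(\left(-6\right) 12 + 24\right) - 243 = \left(-72 + 24\right) - 243 = -48 - 243 = -291$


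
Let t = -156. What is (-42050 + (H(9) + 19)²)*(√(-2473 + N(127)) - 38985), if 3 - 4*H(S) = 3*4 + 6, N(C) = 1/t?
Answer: 26084044815/16 - 669079*I*√15045771/1248 ≈ 1.6303e+9 - 2.0796e+6*I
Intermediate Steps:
N(C) = -1/156 (N(C) = 1/(-156) = -1/156)
H(S) = -15/4 (H(S) = ¾ - (3*4 + 6)/4 = ¾ - (12 + 6)/4 = ¾ - ¼*18 = ¾ - 9/2 = -15/4)
(-42050 + (H(9) + 19)²)*(√(-2473 + N(127)) - 38985) = (-42050 + (-15/4 + 19)²)*(√(-2473 - 1/156) - 38985) = (-42050 + (61/4)²)*(√(-385789/156) - 38985) = (-42050 + 3721/16)*(I*√15045771/78 - 38985) = -669079*(-38985 + I*√15045771/78)/16 = 26084044815/16 - 669079*I*√15045771/1248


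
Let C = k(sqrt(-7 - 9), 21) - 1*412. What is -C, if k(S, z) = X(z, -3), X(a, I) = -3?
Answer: 415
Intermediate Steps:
k(S, z) = -3
C = -415 (C = -3 - 1*412 = -3 - 412 = -415)
-C = -1*(-415) = 415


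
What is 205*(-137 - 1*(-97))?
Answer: -8200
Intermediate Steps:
205*(-137 - 1*(-97)) = 205*(-137 + 97) = 205*(-40) = -8200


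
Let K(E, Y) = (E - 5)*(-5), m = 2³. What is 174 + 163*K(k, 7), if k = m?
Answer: -2271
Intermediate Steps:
m = 8
k = 8
K(E, Y) = 25 - 5*E (K(E, Y) = (-5 + E)*(-5) = 25 - 5*E)
174 + 163*K(k, 7) = 174 + 163*(25 - 5*8) = 174 + 163*(25 - 40) = 174 + 163*(-15) = 174 - 2445 = -2271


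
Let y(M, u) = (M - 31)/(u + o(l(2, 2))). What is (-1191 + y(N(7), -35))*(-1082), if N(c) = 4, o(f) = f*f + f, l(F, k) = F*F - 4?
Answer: 45073956/35 ≈ 1.2878e+6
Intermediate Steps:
l(F, k) = -4 + F**2 (l(F, k) = F**2 - 4 = -4 + F**2)
o(f) = f + f**2 (o(f) = f**2 + f = f + f**2)
y(M, u) = (-31 + M)/u (y(M, u) = (M - 31)/(u + (-4 + 2**2)*(1 + (-4 + 2**2))) = (-31 + M)/(u + (-4 + 4)*(1 + (-4 + 4))) = (-31 + M)/(u + 0*(1 + 0)) = (-31 + M)/(u + 0*1) = (-31 + M)/(u + 0) = (-31 + M)/u)
(-1191 + y(N(7), -35))*(-1082) = (-1191 + (-31 + 4)/(-35))*(-1082) = (-1191 - 1/35*(-27))*(-1082) = (-1191 + 27/35)*(-1082) = -41658/35*(-1082) = 45073956/35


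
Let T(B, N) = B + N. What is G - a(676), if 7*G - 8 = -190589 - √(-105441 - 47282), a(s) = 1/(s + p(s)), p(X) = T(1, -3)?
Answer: -128451601/4718 - I*√152723/7 ≈ -27226.0 - 55.828*I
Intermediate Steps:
p(X) = -2 (p(X) = 1 - 3 = -2)
a(s) = 1/(-2 + s) (a(s) = 1/(s - 2) = 1/(-2 + s))
G = -190581/7 - I*√152723/7 (G = 8/7 + (-190589 - √(-105441 - 47282))/7 = 8/7 + (-190589 - √(-152723))/7 = 8/7 + (-190589 - I*√152723)/7 = 8/7 + (-27227 - I*√152723/7) = -190581/7 - I*√152723/7 ≈ -27226.0 - 55.828*I)
G - a(676) = (-190581/7 - I*√152723/7) - 1/(-2 + 676) = (-190581/7 - I*√152723/7) - 1/674 = -128451601/4718 - I*√152723/7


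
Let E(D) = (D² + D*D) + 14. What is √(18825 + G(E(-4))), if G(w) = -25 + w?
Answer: 3*√2094 ≈ 137.28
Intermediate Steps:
E(D) = 14 + 2*D² (E(D) = (D² + D²) + 14 = 2*D² + 14 = 14 + 2*D²)
√(18825 + G(E(-4))) = √(18825 + (-25 + (14 + 2*(-4)²))) = √(18825 + (-25 + (14 + 2*16))) = √(18825 + (-25 + (14 + 32))) = √(18825 + (-25 + 46)) = √(18825 + 21) = √18846 = 3*√2094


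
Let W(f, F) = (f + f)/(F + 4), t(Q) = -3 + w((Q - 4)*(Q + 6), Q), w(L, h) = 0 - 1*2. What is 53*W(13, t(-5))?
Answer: -1378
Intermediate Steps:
w(L, h) = -2 (w(L, h) = 0 - 2 = -2)
t(Q) = -5 (t(Q) = -3 - 2 = -5)
W(f, F) = 2*f/(4 + F) (W(f, F) = (2*f)/(4 + F) = 2*f/(4 + F))
53*W(13, t(-5)) = 53*(2*13/(4 - 5)) = 53*(2*13/(-1)) = 53*(2*13*(-1)) = 53*(-26) = -1378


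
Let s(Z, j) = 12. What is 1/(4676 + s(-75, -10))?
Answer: 1/4688 ≈ 0.00021331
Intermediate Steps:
1/(4676 + s(-75, -10)) = 1/(4676 + 12) = 1/4688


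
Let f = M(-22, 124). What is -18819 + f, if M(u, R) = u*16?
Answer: -19171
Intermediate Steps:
M(u, R) = 16*u
f = -352 (f = 16*(-22) = -352)
-18819 + f = -18819 - 352 = -19171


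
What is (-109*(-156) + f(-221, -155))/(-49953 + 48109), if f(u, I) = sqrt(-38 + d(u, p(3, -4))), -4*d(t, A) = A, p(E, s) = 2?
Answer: -4251/461 - I*sqrt(154)/3688 ≈ -9.2213 - 0.0033649*I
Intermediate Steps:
d(t, A) = -A/4
f(u, I) = I*sqrt(154)/2 (f(u, I) = sqrt(-38 - 1/4*2) = sqrt(-38 - 1/2) = sqrt(-77/2) = I*sqrt(154)/2)
(-109*(-156) + f(-221, -155))/(-49953 + 48109) = (-109*(-156) + I*sqrt(154)/2)/(-49953 + 48109) = (17004 + I*sqrt(154)/2)/(-1844) = (17004 + I*sqrt(154)/2)*(-1/1844) = -4251/461 - I*sqrt(154)/3688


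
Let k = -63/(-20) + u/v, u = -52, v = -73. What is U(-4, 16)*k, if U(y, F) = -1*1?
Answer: -5639/1460 ≈ -3.8623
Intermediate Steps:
U(y, F) = -1
k = 5639/1460 (k = -63/(-20) - 52/(-73) = -63*(-1/20) - 52*(-1/73) = 63/20 + 52/73 = 5639/1460 ≈ 3.8623)
U(-4, 16)*k = -1*5639/1460 = -5639/1460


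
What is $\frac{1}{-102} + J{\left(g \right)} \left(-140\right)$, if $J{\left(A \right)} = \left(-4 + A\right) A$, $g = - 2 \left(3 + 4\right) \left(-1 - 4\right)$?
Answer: $- \frac{65973601}{102} \approx -6.468 \cdot 10^{5}$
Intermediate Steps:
$g = 70$ ($g = \left(-2\right) 7 \left(-5\right) = \left(-14\right) \left(-5\right) = 70$)
$J{\left(A \right)} = A \left(-4 + A\right)$
$\frac{1}{-102} + J{\left(g \right)} \left(-140\right) = \frac{1}{-102} + 70 \left(-4 + 70\right) \left(-140\right) = - \frac{1}{102} + 70 \cdot 66 \left(-140\right) = - \frac{1}{102} + 4620 \left(-140\right) = - \frac{1}{102} - 646800 = - \frac{65973601}{102}$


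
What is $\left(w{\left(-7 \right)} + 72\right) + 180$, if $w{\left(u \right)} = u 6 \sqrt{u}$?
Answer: $252 - 42 i \sqrt{7} \approx 252.0 - 111.12 i$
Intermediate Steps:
$w{\left(u \right)} = 6 u^{\frac{3}{2}}$ ($w{\left(u \right)} = 6 u \sqrt{u} = 6 u^{\frac{3}{2}}$)
$\left(w{\left(-7 \right)} + 72\right) + 180 = \left(6 \left(-7\right)^{\frac{3}{2}} + 72\right) + 180 = \left(6 \left(- 7 i \sqrt{7}\right) + 72\right) + 180 = \left(- 42 i \sqrt{7} + 72\right) + 180 = \left(72 - 42 i \sqrt{7}\right) + 180 = 252 - 42 i \sqrt{7}$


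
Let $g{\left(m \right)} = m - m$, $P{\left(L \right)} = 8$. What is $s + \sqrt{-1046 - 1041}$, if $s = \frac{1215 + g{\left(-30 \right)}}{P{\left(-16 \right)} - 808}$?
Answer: $- \frac{243}{160} + i \sqrt{2087} \approx -1.5187 + 45.684 i$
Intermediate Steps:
$g{\left(m \right)} = 0$
$s = - \frac{243}{160}$ ($s = \frac{1215 + 0}{8 - 808} = \frac{1215}{-800} = 1215 \left(- \frac{1}{800}\right) = - \frac{243}{160} \approx -1.5187$)
$s + \sqrt{-1046 - 1041} = - \frac{243}{160} + \sqrt{-1046 - 1041} = - \frac{243}{160} + \sqrt{-2087} = - \frac{243}{160} + i \sqrt{2087}$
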